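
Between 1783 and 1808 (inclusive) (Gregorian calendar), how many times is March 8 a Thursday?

Track March 8's weekday year by year (advancing +1, or +2 across a Feb 29):
  1783: Sat  1784: Mon (+2)  1785: Tue (+1)  1786: Wed (+1)  1787: Thu (+1) ✓
  1788: Sat (+2)  1789: Sun (+1)  1790: Mon (+1)  1791: Tue (+1)  1792: Thu (+2) ✓
  1793: Fri (+1)  1794: Sat (+1)  1795: Sun (+1)  1796: Tue (+2)  1797: Wed (+1)
  1798: Thu (+1) ✓  1799: Fri (+1)  1800: Sat (+1)  1801: Sun (+1)  1802: Mon (+1)
  1803: Tue (+1)  1804: Thu (+2) ✓  1805: Fri (+1)  1806: Sat (+1)  1807: Sun (+1)
  1808: Tue (+2)
Thursday years: 1787, 1792, 1798, 1804 — 4 in total.

4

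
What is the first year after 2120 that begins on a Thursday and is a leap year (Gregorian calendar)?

2128

Jan 1 advances by 2 weekdays after a leap year and by 1 after a common year.
2120: Jan 1 is Monday (leap).
2121: Wednesday
2122: Thursday
2123: Friday
2124: Saturday (leap)
2125: Monday
2126: Tuesday
2127: Wednesday
2128: Thursday (leap)
2128 begins on a Thursday and is a leap year.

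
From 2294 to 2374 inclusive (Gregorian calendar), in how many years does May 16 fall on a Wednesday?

Track May 16's weekday year by year (advancing +1, or +2 across a Feb 29):
  2294: Wed ✓  2295: Thu (+1)  2296: Sat (+2)  2297: Sun (+1)  2298: Mon (+1)
  2299: Tue (+1)  2300: Wed (+1) ✓  2301: Thu (+1)  2302: Fri (+1)  2303: Sat (+1)
  2304: Mon (+2)  2305: Tue (+1)  2306: Wed (+1) ✓  2307: Thu (+1)  … (53 more years) …
  2361: Tue (+1)  2362: Wed (+1) ✓  2363: Thu (+1)  2364: Sat (+2)  2365: Sun (+1)
  2366: Mon (+1)  2367: Tue (+1)  2368: Thu (+2)  2369: Fri (+1)  2370: Sat (+1)
  2371: Sun (+1)  2372: Tue (+2)  2373: Wed (+1) ✓  2374: Thu (+1)
Wednesday years: 2294, 2300, 2306, 2317, 2323, 2328, 2334, 2345, 2351, 2356, 2362, 2373 — 12 in total.

12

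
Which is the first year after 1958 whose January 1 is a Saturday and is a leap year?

1972

Jan 1 advances by 2 weekdays after a leap year and by 1 after a common year.
1958: Jan 1 is Wednesday.
1959: Thursday
1960: Friday (leap)
1961: Sunday
1962: Monday
1963: Tuesday
1964: Wednesday (leap)
1965: Friday
1966: Saturday
1967: Sunday
1968: Monday (leap)
1969: Wednesday
1970: Thursday
1971: Friday
1972: Saturday (leap)
1972 begins on a Saturday and is a leap year.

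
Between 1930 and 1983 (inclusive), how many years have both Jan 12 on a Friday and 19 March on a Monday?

Check each year's weekday for Jan 12 and 19 March:
  1930: Sun/Wed  1931: Mon/Thu  1932: Tue/Sat  1933: Thu/Sun  1934: Fri/Mon ✓  1935: Sat/Tue  1936: Sun/Thu  1937: Tue/Fri  1938: Wed/Sat  1939: Thu/Sun  1940: Fri/Tue  1941: Sun/Wed  1942: Mon/Thu  1943: Tue/Fri  …(26 more)…  1970: Mon/Thu  1971: Tue/Fri  1972: Wed/Sun  1973: Fri/Mon ✓  1974: Sat/Tue  1975: Sun/Wed  1976: Mon/Fri  1977: Wed/Sat  1978: Thu/Sun  1979: Fri/Mon ✓  1980: Sat/Wed  1981: Mon/Thu  1982: Tue/Fri  1983: Wed/Sat
Both conditions hold in: 1934, 1945, 1951, 1962, 1973, 1979 — 6.

6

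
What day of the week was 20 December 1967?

January 1, 1967 is a Sunday.
December 20 is day 354 of the year, i.e. 353 days after Jan 1.
353 mod 7 = 3, so advance 3 weekdays from Sunday: Wednesday.

Wednesday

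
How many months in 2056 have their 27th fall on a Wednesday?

2

Check the 27th of each month of 2056: Jan 27: Thu, Feb 27: Sun, Mar 27: Mon, Apr 27: Thu, May 27: Sat, Jun 27: Tue, Jul 27: Thu, Aug 27: Sun, Sep 27: Wed, Oct 27: Fri, Nov 27: Mon, Dec 27: Wed.
Wednesday occurs in September, December — 2 months.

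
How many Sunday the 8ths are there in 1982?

Check the 8th of each month of 1982: Jan 8: Fri, Feb 8: Mon, Mar 8: Mon, Apr 8: Thu, May 8: Sat, Jun 8: Tue, Jul 8: Thu, Aug 8: Sun, Sep 8: Wed, Oct 8: Fri, Nov 8: Mon, Dec 8: Wed.
Sunday occurs in August — 1 month.

1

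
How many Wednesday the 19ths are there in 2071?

Check the 19th of each month of 2071: Jan 19: Mon, Feb 19: Thu, Mar 19: Thu, Apr 19: Sun, May 19: Tue, Jun 19: Fri, Jul 19: Sun, Aug 19: Wed, Sep 19: Sat, Oct 19: Mon, Nov 19: Thu, Dec 19: Sat.
Wednesday occurs in August — 1 month.

1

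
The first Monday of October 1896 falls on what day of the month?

5

October 1, 1896 is a Thursday, so the first Monday is the 5th.
The first Monday is 5 + 0 = 5.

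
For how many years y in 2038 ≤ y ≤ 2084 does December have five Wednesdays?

December has 31 days; it has five Wednesdays when Wednesday falls among the first (month-length − 28) days — i.e. when December 1 is one of Wednesday/Tuesday/Monday.
December 1 by year: 2038:Wed✓ 2039:Thu 2040:Sat 2041:Sun 2042:Mon✓ 2043:Tue✓ 2044:Thu 2045:Fri 2046:Sat 2047:Sun 2048:Tue✓ 2049:Wed✓ 2050:Thu 2051:Fri 2052:Sun …(17 more)… 2070:Mon✓ 2071:Tue✓ 2072:Thu 2073:Fri 2074:Sat 2075:Sun 2076:Tue✓ 2077:Wed✓ 2078:Thu 2079:Fri 2080:Sun 2081:Mon✓ 2082:Tue✓ 2083:Wed✓ 2084:Fri
Years with five Wednesdays: 2038, 2042, 2043, 2048, 2049, 2053, 2054, 2055, 2059, 2060, 2064, 2065, 2066, 2070, 2071, 2076, 2077, 2081, 2082, 2083 → 20.

20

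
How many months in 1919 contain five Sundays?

A month of length L has five Sundays iff its first Sunday is on day ≤ L−28 (so day 1–3 in a 31-day month, 1–2 in a 30-day month, day 1 in a leap February).
Checking each month of 1919: Jan starts Wed (31d); Feb starts Sat (28d); Mar starts Sat (31d) ✓; Apr starts Tue (30d); May starts Thu (31d); Jun starts Sun (30d) ✓; Jul starts Tue (31d); Aug starts Fri (31d) ✓; Sep starts Mon (30d); Oct starts Wed (31d); Nov starts Sat (30d) ✓; Dec starts Mon (31d).
Five-Sunday months: March, June, August, November → 4.

4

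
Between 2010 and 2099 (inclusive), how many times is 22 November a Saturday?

13

Track 22 November's weekday year by year (advancing +1, or +2 across a Feb 29):
  2010: Mon  2011: Tue (+1)  2012: Thu (+2)  2013: Fri (+1)  2014: Sat (+1) ✓
  2015: Sun (+1)  2016: Tue (+2)  2017: Wed (+1)  2018: Thu (+1)  2019: Fri (+1)
  2020: Sun (+2)  2021: Mon (+1)  2022: Tue (+1)  2023: Wed (+1)  … (62 more years) …
  2086: Fri (+1)  2087: Sat (+1) ✓  2088: Mon (+2)  2089: Tue (+1)  2090: Wed (+1)
  2091: Thu (+1)  2092: Sat (+2) ✓  2093: Sun (+1)  2094: Mon (+1)  2095: Tue (+1)
  2096: Thu (+2)  2097: Fri (+1)  2098: Sat (+1) ✓  2099: Sun (+1)
Saturday years: 2014, 2025, 2031, 2036, 2042, 2053, 2059, 2064, 2070, 2081, 2087, 2092, 2098 — 13 in total.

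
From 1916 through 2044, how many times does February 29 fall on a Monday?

Leap years in 1916–2044: 33 of them.
Feb 29 weekday advances by 5 (mod 7) from one leap year to the next four years later (or differs when a century non-leap intervenes).
Leap-day weekdays: 1916:Tue 1920:Sun 1924:Fri 1928:Wed 1932:Mon✓ 1936:Sat 1940:Thu 1944:Tue 1948:Sun 1952:Fri 1956:Wed 1960:Mon✓ 1964:Sat …(7 more)… 1996:Thu 2000:Tue 2004:Sun 2008:Fri 2012:Wed 2016:Mon✓ 2020:Sat 2024:Thu 2028:Tue 2032:Sun 2036:Fri 2040:Wed 2044:Mon✓
Monday: 1932, 1960, 1988, 2016, 2044 → 5.

5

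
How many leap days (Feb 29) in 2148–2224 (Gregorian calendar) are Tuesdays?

Leap years in 2148–2224: 19 of them.
Feb 29 weekday advances by 5 (mod 7) from one leap year to the next four years later (or differs when a century non-leap intervenes).
Leap-day weekdays: 2148:Thu 2152:Tue✓ 2156:Sun 2160:Fri 2164:Wed 2168:Mon 2172:Sat 2176:Thu 2180:Tue✓ 2184:Sun 2188:Fri 2192:Wed 2196:Mon 2204:Wed 2208:Mon 2212:Sat 2216:Thu 2220:Tue✓ 2224:Sun
Tuesday: 2152, 2180, 2220 → 3.

3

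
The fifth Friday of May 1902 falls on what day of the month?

May 1, 1902 is a Thursday, so the first Friday is the 2nd.
The fifth Friday is 2 + 28 = 30.

30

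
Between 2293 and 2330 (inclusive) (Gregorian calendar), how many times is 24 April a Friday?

5

Track 24 April's weekday year by year (advancing +1, or +2 across a Feb 29):
  2293: Mon  2294: Tue (+1)  2295: Wed (+1)  2296: Fri (+2) ✓  2297: Sat (+1)
  2298: Sun (+1)  2299: Mon (+1)  2300: Tue (+1)  2301: Wed (+1)  2302: Thu (+1)
  2303: Fri (+1) ✓  2304: Sun (+2)  2305: Mon (+1)  2306: Tue (+1)  … (10 more years) …
  2317: Tue (+1)  2318: Wed (+1)  2319: Thu (+1)  2320: Sat (+2)  2321: Sun (+1)
  2322: Mon (+1)  2323: Tue (+1)  2324: Thu (+2)  2325: Fri (+1) ✓  2326: Sat (+1)
  2327: Sun (+1)  2328: Tue (+2)  2329: Wed (+1)  2330: Thu (+1)
Friday years: 2296, 2303, 2308, 2314, 2325 — 5 in total.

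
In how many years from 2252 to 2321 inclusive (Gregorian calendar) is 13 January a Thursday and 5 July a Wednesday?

2

Check each year's weekday for 13 January and 5 July:
  2252: Tue/Mon  2253: Thu/Tue  2254: Fri/Wed  2255: Sat/Thu  2256: Sun/Sat  2257: Tue/Sun  2258: Wed/Mon  2259: Thu/Tue  2260: Fri/Thu  2261: Sun/Fri  2262: Mon/Sat  2263: Tue/Sun  2264: Wed/Tue  2265: Fri/Wed  …(42 more)…  2308: Mon/Sun  2309: Wed/Mon  2310: Thu/Tue  2311: Fri/Wed  2312: Sat/Fri  2313: Mon/Sat  2314: Tue/Sun  2315: Wed/Mon  2316: Thu/Wed ✓  2317: Sat/Thu  2318: Sun/Fri  2319: Mon/Sat  2320: Tue/Mon  2321: Thu/Tue
Both conditions hold in: 2276, 2316 — 2.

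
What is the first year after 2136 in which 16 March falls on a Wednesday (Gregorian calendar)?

2140

From one year to the next, a fixed date's weekday advances by 1, or by 2 when a Feb 29 lies between the two dates.
2136: March 16 is Friday.
2137: Saturday (+1)
2138: Sunday (+1)
2139: Monday (+1)
2140: Wednesday (+2)
16 March falls on a Wednesday in 2140.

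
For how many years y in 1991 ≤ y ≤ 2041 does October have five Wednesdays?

22

October has 31 days; it has five Wednesdays when Wednesday falls among the first (month-length − 28) days — i.e. when October 1 is one of Wednesday/Tuesday/Monday.
October 1 by year: 1991:Tue✓ 1992:Thu 1993:Fri 1994:Sat 1995:Sun 1996:Tue✓ 1997:Wed✓ 1998:Thu 1999:Fri 2000:Sun 2001:Mon✓ 2002:Tue✓ 2003:Wed✓ 2004:Fri 2005:Sat …(21 more)… 2027:Fri 2028:Sun 2029:Mon✓ 2030:Tue✓ 2031:Wed✓ 2032:Fri 2033:Sat 2034:Sun 2035:Mon✓ 2036:Wed✓ 2037:Thu 2038:Fri 2039:Sat 2040:Mon✓ 2041:Tue✓
Years with five Wednesdays: 1991, 1996, 1997, 2001, 2002, 2003, 2007, 2008, 2012, 2013, 2014, 2018, 2019, 2024, 2025, 2029, 2030, 2031, 2035, 2036, 2040, 2041 → 22.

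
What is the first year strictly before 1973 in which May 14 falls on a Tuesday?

From one year to the next, a fixed date's weekday advances by 1, or by 2 when a Feb 29 lies between the two dates.
1973: May 14 is Monday.
1972: Sunday (−1)
1971: Friday (−2)
1970: Thursday (−1)
1969: Wednesday (−1)
1968: Tuesday (−1)
May 14 falls on a Tuesday in 1968.

1968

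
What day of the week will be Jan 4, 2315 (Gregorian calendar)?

Monday

January 1, 2315 is a Friday.
January 4 is day 4 of the year, i.e. 3 days after Jan 1.
3 mod 7 = 3, so advance 3 weekdays from Friday: Monday.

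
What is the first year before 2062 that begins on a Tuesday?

2058

Jan 1 advances by 2 weekdays after a leap year and by 1 after a common year.
2062: Jan 1 is Sunday.
2061: Saturday
2060: Thursday (leap)
2059: Wednesday
2058: Tuesday
2058 begins on a Tuesday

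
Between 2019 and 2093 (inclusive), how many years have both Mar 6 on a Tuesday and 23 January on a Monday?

2

Check each year's weekday for Mar 6 and 23 January:
  2019: Wed/Wed  2020: Fri/Thu  2021: Sat/Sat  2022: Sun/Sun  2023: Mon/Mon  2024: Wed/Tue  2025: Thu/Thu  2026: Fri/Fri  2027: Sat/Sat  2028: Mon/Sun  2029: Tue/Tue  2030: Wed/Wed  2031: Thu/Thu  2032: Sat/Fri  …(47 more)…  2080: Wed/Tue  2081: Thu/Thu  2082: Fri/Fri  2083: Sat/Sat  2084: Mon/Sun  2085: Tue/Tue  2086: Wed/Wed  2087: Thu/Thu  2088: Sat/Fri  2089: Sun/Sun  2090: Mon/Mon  2091: Tue/Tue  2092: Thu/Wed  2093: Fri/Fri
Both conditions hold in: 2040, 2068 — 2.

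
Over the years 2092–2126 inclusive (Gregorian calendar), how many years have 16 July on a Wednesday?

Track 16 July's weekday year by year (advancing +1, or +2 across a Feb 29):
  2092: Wed ✓  2093: Thu (+1)  2094: Fri (+1)  2095: Sat (+1)  2096: Mon (+2)
  2097: Tue (+1)  2098: Wed (+1) ✓  2099: Thu (+1)  2100: Fri (+1)  2101: Sat (+1)
  2102: Sun (+1)  2103: Mon (+1)  2104: Wed (+2) ✓  2105: Thu (+1)  … (7 more years) …
  2113: Sun (+1)  2114: Mon (+1)  2115: Tue (+1)  2116: Thu (+2)  2117: Fri (+1)
  2118: Sat (+1)  2119: Sun (+1)  2120: Tue (+2)  2121: Wed (+1) ✓  2122: Thu (+1)
  2123: Fri (+1)  2124: Sun (+2)  2125: Mon (+1)  2126: Tue (+1)
Wednesday years: 2092, 2098, 2104, 2110, 2121 — 5 in total.

5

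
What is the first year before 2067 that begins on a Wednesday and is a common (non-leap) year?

Jan 1 advances by 2 weekdays after a leap year and by 1 after a common year.
2067: Jan 1 is Saturday.
2066: Friday
2065: Thursday
2064: Tuesday (leap)
2063: Monday
2062: Sunday
2061: Saturday
2060: Thursday (leap)
2059: Wednesday
2059 begins on a Wednesday and is a common year.

2059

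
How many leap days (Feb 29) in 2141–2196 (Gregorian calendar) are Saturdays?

Leap years in 2141–2196: 14 of them.
Feb 29 weekday advances by 5 (mod 7) from one leap year to the next four years later (or differs when a century non-leap intervenes).
Leap-day weekdays: 2144:Sat✓ 2148:Thu 2152:Tue 2156:Sun 2160:Fri 2164:Wed 2168:Mon 2172:Sat✓ 2176:Thu 2180:Tue 2184:Sun 2188:Fri 2192:Wed 2196:Mon
Saturday: 2144, 2172 → 2.

2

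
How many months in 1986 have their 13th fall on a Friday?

Check the 13th of each month of 1986: Jan 13: Mon, Feb 13: Thu, Mar 13: Thu, Apr 13: Sun, May 13: Tue, Jun 13: Fri, Jul 13: Sun, Aug 13: Wed, Sep 13: Sat, Oct 13: Mon, Nov 13: Thu, Dec 13: Sat.
Friday occurs in June — 1 month.

1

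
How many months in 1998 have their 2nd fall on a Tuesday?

Check the 2nd of each month of 1998: Jan 2: Fri, Feb 2: Mon, Mar 2: Mon, Apr 2: Thu, May 2: Sat, Jun 2: Tue, Jul 2: Thu, Aug 2: Sun, Sep 2: Wed, Oct 2: Fri, Nov 2: Mon, Dec 2: Wed.
Tuesday occurs in June — 1 month.

1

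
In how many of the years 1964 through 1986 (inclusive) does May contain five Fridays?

10

May has 31 days; it has five Fridays when Friday falls among the first (month-length − 28) days — i.e. when May 1 is one of Friday/Thursday/Wednesday.
May 1 by year: 1964:Fri✓ 1965:Sat 1966:Sun 1967:Mon 1968:Wed✓ 1969:Thu✓ 1970:Fri✓ 1971:Sat 1972:Mon 1973:Tue 1974:Wed✓ 1975:Thu✓ 1976:Sat 1977:Sun 1978:Mon 1979:Tue 1980:Thu✓ 1981:Fri✓ 1982:Sat 1983:Sun 1984:Tue 1985:Wed✓ 1986:Thu✓
Years with five Fridays: 1964, 1968, 1969, 1970, 1974, 1975, 1980, 1981, 1985, 1986 → 10.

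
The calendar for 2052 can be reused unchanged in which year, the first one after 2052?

2080

Two years share a calendar iff Jan 1 falls on the same weekday and both are leap or both are common. 2052: Jan 1 is Monday, leap year.
2053: Jan 1 Wednesday, common
2054: Jan 1 Thursday, common
2055: Jan 1 Friday, common
2056: Jan 1 Saturday, leap
2057: Jan 1 Monday, common
2058: Jan 1 Tuesday, common
2059: Jan 1 Wednesday, common
2060: Jan 1 Thursday, leap
2061: Jan 1 Saturday, common
2062: Jan 1 Sunday, common
2063: Jan 1 Monday, common
2064: Jan 1 Tuesday, leap
2065: Jan 1 Thursday, common
2066: Jan 1 Friday, common
2067: Jan 1 Saturday, common
2068: Jan 1 Sunday, leap
2069: Jan 1 Tuesday, common
2070: Jan 1 Wednesday, common
2071: Jan 1 Thursday, common
2072: Jan 1 Friday, leap
2073: Jan 1 Sunday, common
2074: Jan 1 Monday, common
2075: Jan 1 Tuesday, common
2076: Jan 1 Wednesday, leap
2077: Jan 1 Friday, common
2078: Jan 1 Saturday, common
2079: Jan 1 Sunday, common
2080: Jan 1 Monday, leap
2080 matches on both conditions.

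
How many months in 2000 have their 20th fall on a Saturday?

Check the 20th of each month of 2000: Jan 20: Thu, Feb 20: Sun, Mar 20: Mon, Apr 20: Thu, May 20: Sat, Jun 20: Tue, Jul 20: Thu, Aug 20: Sun, Sep 20: Wed, Oct 20: Fri, Nov 20: Mon, Dec 20: Wed.
Saturday occurs in May — 1 month.

1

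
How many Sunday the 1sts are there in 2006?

2

Check the 1st of each month of 2006: Jan 1: Sun, Feb 1: Wed, Mar 1: Wed, Apr 1: Sat, May 1: Mon, Jun 1: Thu, Jul 1: Sat, Aug 1: Tue, Sep 1: Fri, Oct 1: Sun, Nov 1: Wed, Dec 1: Fri.
Sunday occurs in January, October — 2 months.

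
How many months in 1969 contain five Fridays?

4

A month of length L has five Fridays iff its first Friday is on day ≤ L−28 (so day 1–3 in a 31-day month, 1–2 in a 30-day month, day 1 in a leap February).
Checking each month of 1969: Jan starts Wed (31d) ✓; Feb starts Sat (28d); Mar starts Sat (31d); Apr starts Tue (30d); May starts Thu (31d) ✓; Jun starts Sun (30d); Jul starts Tue (31d); Aug starts Fri (31d) ✓; Sep starts Mon (30d); Oct starts Wed (31d) ✓; Nov starts Sat (30d); Dec starts Mon (31d).
Five-Friday months: January, May, August, October → 4.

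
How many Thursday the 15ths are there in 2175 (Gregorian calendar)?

Check the 15th of each month of 2175: Jan 15: Sun, Feb 15: Wed, Mar 15: Wed, Apr 15: Sat, May 15: Mon, Jun 15: Thu, Jul 15: Sat, Aug 15: Tue, Sep 15: Fri, Oct 15: Sun, Nov 15: Wed, Dec 15: Fri.
Thursday occurs in June — 1 month.

1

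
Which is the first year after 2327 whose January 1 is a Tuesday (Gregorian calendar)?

Jan 1 advances by 2 weekdays after a leap year and by 1 after a common year.
2327: Jan 1 is Saturday.
2328: Sunday (leap)
2329: Tuesday
2329 begins on a Tuesday

2329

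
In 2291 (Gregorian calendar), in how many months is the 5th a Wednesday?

Check the 5th of each month of 2291: Jan 5: Mon, Feb 5: Thu, Mar 5: Thu, Apr 5: Sun, May 5: Tue, Jun 5: Fri, Jul 5: Sun, Aug 5: Wed, Sep 5: Sat, Oct 5: Mon, Nov 5: Thu, Dec 5: Sat.
Wednesday occurs in August — 1 month.

1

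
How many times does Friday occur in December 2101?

December 2101 has 31 days and begins on Thursday.
The first Friday is December 2.
Fridays fall on 2, 9, 16, 23, 30 — that's 5.

5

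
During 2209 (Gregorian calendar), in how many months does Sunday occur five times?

A month of length L has five Sundays iff its first Sunday is on day ≤ L−28 (so day 1–3 in a 31-day month, 1–2 in a 30-day month, day 1 in a leap February).
Checking each month of 2209: Jan starts Sun (31d) ✓; Feb starts Wed (28d); Mar starts Wed (31d); Apr starts Sat (30d) ✓; May starts Mon (31d); Jun starts Thu (30d); Jul starts Sat (31d) ✓; Aug starts Tue (31d); Sep starts Fri (30d); Oct starts Sun (31d) ✓; Nov starts Wed (30d); Dec starts Fri (31d) ✓.
Five-Sunday months: January, April, July, October, December → 5.

5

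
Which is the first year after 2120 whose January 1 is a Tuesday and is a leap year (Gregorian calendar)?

Jan 1 advances by 2 weekdays after a leap year and by 1 after a common year.
2120: Jan 1 is Monday (leap).
2121: Wednesday
2122: Thursday
2123: Friday
2124: Saturday (leap)
2125: Monday
2126: Tuesday
2127: Wednesday
2128: Thursday (leap)
2129: Saturday
2130: Sunday
2131: Monday
2132: Tuesday (leap)
2132 begins on a Tuesday and is a leap year.

2132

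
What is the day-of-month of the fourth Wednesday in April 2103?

April 1, 2103 is a Sunday, so the first Wednesday is the 4th.
The fourth Wednesday is 4 + 21 = 25.

25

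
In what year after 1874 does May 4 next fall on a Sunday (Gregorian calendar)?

From one year to the next, a fixed date's weekday advances by 1, or by 2 when a Feb 29 lies between the two dates.
1874: May 4 is Monday.
1875: Tuesday (+1)
1876: Thursday (+2)
1877: Friday (+1)
1878: Saturday (+1)
1879: Sunday (+1)
May 4 falls on a Sunday in 1879.

1879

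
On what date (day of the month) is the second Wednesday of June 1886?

June 1, 1886 is a Tuesday, so the first Wednesday is the 2nd.
The second Wednesday is 2 + 7 = 9.

9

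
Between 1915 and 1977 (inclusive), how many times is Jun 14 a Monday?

Track Jun 14's weekday year by year (advancing +1, or +2 across a Feb 29):
  1915: Mon ✓  1916: Wed (+2)  1917: Thu (+1)  1918: Fri (+1)  1919: Sat (+1)
  1920: Mon (+2) ✓  1921: Tue (+1)  1922: Wed (+1)  1923: Thu (+1)  1924: Sat (+2)
  1925: Sun (+1)  1926: Mon (+1) ✓  1927: Tue (+1)  1928: Thu (+2)  … (35 more years) …
  1964: Sun (+2)  1965: Mon (+1) ✓  1966: Tue (+1)  1967: Wed (+1)  1968: Fri (+2)
  1969: Sat (+1)  1970: Sun (+1)  1971: Mon (+1) ✓  1972: Wed (+2)  1973: Thu (+1)
  1974: Fri (+1)  1975: Sat (+1)  1976: Mon (+2) ✓  1977: Tue (+1)
Monday years: 1915, 1920, 1926, 1937, 1943, 1948, 1954, 1965, 1971, 1976 — 10 in total.

10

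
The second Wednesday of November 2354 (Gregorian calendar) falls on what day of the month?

November 1, 2354 is a Monday, so the first Wednesday is the 3rd.
The second Wednesday is 3 + 7 = 10.

10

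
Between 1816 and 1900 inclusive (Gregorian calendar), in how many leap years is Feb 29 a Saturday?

Leap years in 1816–1900: 21 of them.
Feb 29 weekday advances by 5 (mod 7) from one leap year to the next four years later (or differs when a century non-leap intervenes).
Leap-day weekdays: 1816:Thu 1820:Tue 1824:Sun 1828:Fri 1832:Wed 1836:Mon 1840:Sat✓ 1844:Thu 1848:Tue 1852:Sun 1856:Fri 1860:Wed 1864:Mon 1868:Sat✓ 1872:Thu 1876:Tue 1880:Sun 1884:Fri 1888:Wed 1892:Mon 1896:Sat✓
Saturday: 1840, 1868, 1896 → 3.

3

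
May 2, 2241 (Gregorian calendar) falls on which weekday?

Sunday

January 1, 2241 is a Friday.
May 2 is day 122 of the year, i.e. 121 days after Jan 1.
121 mod 7 = 2, so advance 2 weekdays from Friday: Sunday.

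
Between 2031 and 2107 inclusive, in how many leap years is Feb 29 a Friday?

4

Leap years in 2031–2107: 18 of them.
Feb 29 weekday advances by 5 (mod 7) from one leap year to the next four years later (or differs when a century non-leap intervenes).
Leap-day weekdays: 2032:Sun 2036:Fri✓ 2040:Wed 2044:Mon 2048:Sat 2052:Thu 2056:Tue 2060:Sun 2064:Fri✓ 2068:Wed 2072:Mon 2076:Sat 2080:Thu 2084:Tue 2088:Sun 2092:Fri✓ 2096:Wed 2104:Fri✓
Friday: 2036, 2064, 2092, 2104 → 4.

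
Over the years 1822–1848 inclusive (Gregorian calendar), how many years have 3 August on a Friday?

Track 3 August's weekday year by year (advancing +1, or +2 across a Feb 29):
  1822: Sat  1823: Sun (+1)  1824: Tue (+2)  1825: Wed (+1)  1826: Thu (+1)
  1827: Fri (+1) ✓  1828: Sun (+2)  1829: Mon (+1)  1830: Tue (+1)  1831: Wed (+1)
  1832: Fri (+2) ✓  1833: Sat (+1)  1834: Sun (+1)  1835: Mon (+1)  1836: Wed (+2)
  1837: Thu (+1)  1838: Fri (+1) ✓  1839: Sat (+1)  1840: Mon (+2)  1841: Tue (+1)
  1842: Wed (+1)  1843: Thu (+1)  1844: Sat (+2)  1845: Sun (+1)  1846: Mon (+1)
  1847: Tue (+1)  1848: Thu (+2)
Friday years: 1827, 1832, 1838 — 3 in total.

3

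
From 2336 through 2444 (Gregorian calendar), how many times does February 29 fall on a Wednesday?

4

Leap years in 2336–2444: 28 of them.
Feb 29 weekday advances by 5 (mod 7) from one leap year to the next four years later (or differs when a century non-leap intervenes).
Leap-day weekdays: 2336:Sat 2340:Thu 2344:Tue 2348:Sun 2352:Fri 2356:Wed✓ 2360:Mon 2364:Sat 2368:Thu 2372:Tue 2376:Sun 2380:Fri 2384:Wed✓ 2388:Mon 2392:Sat 2396:Thu 2400:Tue 2404:Sun 2408:Fri 2412:Wed✓ 2416:Mon 2420:Sat 2424:Thu 2428:Tue 2432:Sun 2436:Fri 2440:Wed✓ 2444:Mon
Wednesday: 2356, 2384, 2412, 2440 → 4.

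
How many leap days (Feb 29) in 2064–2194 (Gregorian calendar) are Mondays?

4

Leap years in 2064–2194: 32 of them.
Feb 29 weekday advances by 5 (mod 7) from one leap year to the next four years later (or differs when a century non-leap intervenes).
Leap-day weekdays: 2064:Fri 2068:Wed 2072:Mon✓ 2076:Sat 2080:Thu 2084:Tue 2088:Sun 2092:Fri 2096:Wed 2104:Fri 2108:Wed 2112:Mon✓ 2116:Sat …(6 more)… 2144:Sat 2148:Thu 2152:Tue 2156:Sun 2160:Fri 2164:Wed 2168:Mon✓ 2172:Sat 2176:Thu 2180:Tue 2184:Sun 2188:Fri 2192:Wed
Monday: 2072, 2112, 2140, 2168 → 4.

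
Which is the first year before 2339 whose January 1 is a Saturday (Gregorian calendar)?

Jan 1 advances by 2 weekdays after a leap year and by 1 after a common year.
2339: Jan 1 is Sunday.
2338: Saturday
2338 begins on a Saturday

2338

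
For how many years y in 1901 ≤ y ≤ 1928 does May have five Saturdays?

12

May has 31 days; it has five Saturdays when Saturday falls among the first (month-length − 28) days — i.e. when May 1 is one of Saturday/Friday/Thursday.
May 1 by year: 1901:Wed 1902:Thu✓ 1903:Fri✓ 1904:Sun 1905:Mon 1906:Tue 1907:Wed 1908:Fri✓ 1909:Sat✓ 1910:Sun 1911:Mon 1912:Wed 1913:Thu✓ 1914:Fri✓ 1915:Sat✓ 1916:Mon 1917:Tue 1918:Wed 1919:Thu✓ 1920:Sat✓ 1921:Sun 1922:Mon 1923:Tue 1924:Thu✓ 1925:Fri✓ 1926:Sat✓ 1927:Sun 1928:Tue
Years with five Saturdays: 1902, 1903, 1908, 1909, 1913, 1914, 1915, 1919, 1920, 1924, 1925, 1926 → 12.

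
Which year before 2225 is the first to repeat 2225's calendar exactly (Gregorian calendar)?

Two years share a calendar iff Jan 1 falls on the same weekday and both are leap or both are common. 2225: Jan 1 is Saturday, common year.
2224: Jan 1 Thursday, leap
2223: Jan 1 Wednesday, common
2222: Jan 1 Tuesday, common
2221: Jan 1 Monday, common
2220: Jan 1 Saturday, leap
2219: Jan 1 Friday, common
2218: Jan 1 Thursday, common
2217: Jan 1 Wednesday, common
2216: Jan 1 Monday, leap
2215: Jan 1 Sunday, common
2214: Jan 1 Saturday, common
2214 matches on both conditions.

2214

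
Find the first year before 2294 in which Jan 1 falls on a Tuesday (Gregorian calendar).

2289

Jan 1 advances by 2 weekdays after a leap year and by 1 after a common year.
2294: Jan 1 is Monday.
2293: Sunday
2292: Friday (leap)
2291: Thursday
2290: Wednesday
2289: Tuesday
2289 begins on a Tuesday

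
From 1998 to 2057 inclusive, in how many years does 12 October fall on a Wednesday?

Track 12 October's weekday year by year (advancing +1, or +2 across a Feb 29):
  1998: Mon  1999: Tue (+1)  2000: Thu (+2)  2001: Fri (+1)  2002: Sat (+1)
  2003: Sun (+1)  2004: Tue (+2)  2005: Wed (+1) ✓  2006: Thu (+1)  2007: Fri (+1)
  2008: Sun (+2)  2009: Mon (+1)  2010: Tue (+1)  2011: Wed (+1) ✓  … (32 more years) …
  2044: Wed (+2) ✓  2045: Thu (+1)  2046: Fri (+1)  2047: Sat (+1)  2048: Mon (+2)
  2049: Tue (+1)  2050: Wed (+1) ✓  2051: Thu (+1)  2052: Sat (+2)  2053: Sun (+1)
  2054: Mon (+1)  2055: Tue (+1)  2056: Thu (+2)  2057: Fri (+1)
Wednesday years: 2005, 2011, 2016, 2022, 2033, 2039, 2044, 2050 — 8 in total.

8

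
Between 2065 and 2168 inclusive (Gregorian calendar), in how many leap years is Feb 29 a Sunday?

Leap years in 2065–2168: 25 of them.
Feb 29 weekday advances by 5 (mod 7) from one leap year to the next four years later (or differs when a century non-leap intervenes).
Leap-day weekdays: 2068:Wed 2072:Mon 2076:Sat 2080:Thu 2084:Tue 2088:Sun✓ 2092:Fri 2096:Wed 2104:Fri 2108:Wed 2112:Mon 2116:Sat 2120:Thu 2124:Tue 2128:Sun✓ 2132:Fri 2136:Wed 2140:Mon 2144:Sat 2148:Thu 2152:Tue 2156:Sun✓ 2160:Fri 2164:Wed 2168:Mon
Sunday: 2088, 2128, 2156 → 3.

3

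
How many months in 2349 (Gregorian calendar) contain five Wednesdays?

4

A month of length L has five Wednesdays iff its first Wednesday is on day ≤ L−28 (so day 1–3 in a 31-day month, 1–2 in a 30-day month, day 1 in a leap February).
Checking each month of 2349: Jan starts Sat (31d); Feb starts Tue (28d); Mar starts Tue (31d) ✓; Apr starts Fri (30d); May starts Sun (31d); Jun starts Wed (30d) ✓; Jul starts Fri (31d); Aug starts Mon (31d) ✓; Sep starts Thu (30d); Oct starts Sat (31d); Nov starts Tue (30d) ✓; Dec starts Thu (31d).
Five-Wednesday months: March, June, August, November → 4.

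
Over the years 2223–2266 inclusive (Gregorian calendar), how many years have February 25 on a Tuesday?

6

Track February 25's weekday year by year (advancing +1, or +2 across a Feb 29):
  2223: Tue ✓  2224: Wed (+1)  2225: Fri (+2)  2226: Sat (+1)  2227: Sun (+1)
  2228: Mon (+1)  2229: Wed (+2)  2230: Thu (+1)  2231: Fri (+1)  2232: Sat (+1)
  2233: Mon (+2)  2234: Tue (+1) ✓  2235: Wed (+1)  2236: Thu (+1)  … (16 more years) …
  2253: Fri (+2)  2254: Sat (+1)  2255: Sun (+1)  2256: Mon (+1)  2257: Wed (+2)
  2258: Thu (+1)  2259: Fri (+1)  2260: Sat (+1)  2261: Mon (+2)  2262: Tue (+1) ✓
  2263: Wed (+1)  2264: Thu (+1)  2265: Sat (+2)  2266: Sun (+1)
Tuesday years: 2223, 2234, 2240, 2245, 2251, 2262 — 6 in total.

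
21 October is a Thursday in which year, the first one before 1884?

From one year to the next, a fixed date's weekday advances by 1, or by 2 when a Feb 29 lies between the two dates.
1884: October 21 is Tuesday.
1883: Sunday (−2)
1882: Saturday (−1)
1881: Friday (−1)
1880: Thursday (−1)
21 October falls on a Thursday in 1880.

1880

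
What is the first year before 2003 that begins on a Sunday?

1995

Jan 1 advances by 2 weekdays after a leap year and by 1 after a common year.
2003: Jan 1 is Wednesday.
2002: Tuesday
2001: Monday
2000: Saturday (leap)
1999: Friday
1998: Thursday
1997: Wednesday
1996: Monday (leap)
1995: Sunday
1995 begins on a Sunday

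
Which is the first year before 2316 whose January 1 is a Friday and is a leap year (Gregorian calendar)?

Jan 1 advances by 2 weekdays after a leap year and by 1 after a common year.
2316: Jan 1 is Saturday (leap).
2315: Friday
2314: Thursday
2313: Wednesday
2312: Monday (leap)
2311: Sunday
2310: Saturday
2309: Friday
2308: Wednesday (leap)
2307: Tuesday
2306: Monday
2305: Sunday
2304: Friday (leap)
2304 begins on a Friday and is a leap year.

2304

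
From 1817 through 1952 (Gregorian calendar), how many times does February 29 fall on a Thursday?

4

Leap years in 1817–1952: 33 of them.
Feb 29 weekday advances by 5 (mod 7) from one leap year to the next four years later (or differs when a century non-leap intervenes).
Leap-day weekdays: 1820:Tue 1824:Sun 1828:Fri 1832:Wed 1836:Mon 1840:Sat 1844:Thu✓ 1848:Tue 1852:Sun 1856:Fri 1860:Wed 1864:Mon 1868:Sat …(7 more)… 1904:Mon 1908:Sat 1912:Thu✓ 1916:Tue 1920:Sun 1924:Fri 1928:Wed 1932:Mon 1936:Sat 1940:Thu✓ 1944:Tue 1948:Sun 1952:Fri
Thursday: 1844, 1872, 1912, 1940 → 4.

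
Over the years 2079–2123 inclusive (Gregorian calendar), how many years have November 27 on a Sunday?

Track November 27's weekday year by year (advancing +1, or +2 across a Feb 29):
  2079: Mon  2080: Wed (+2)  2081: Thu (+1)  2082: Fri (+1)  2083: Sat (+1)
  2084: Mon (+2)  2085: Tue (+1)  2086: Wed (+1)  2087: Thu (+1)  2088: Sat (+2)
  2089: Sun (+1) ✓  2090: Mon (+1)  2091: Tue (+1)  2092: Thu (+2)  … (17 more years) …
  2110: Thu (+1)  2111: Fri (+1)  2112: Sun (+2) ✓  2113: Mon (+1)  2114: Tue (+1)
  2115: Wed (+1)  2116: Fri (+2)  2117: Sat (+1)  2118: Sun (+1) ✓  2119: Mon (+1)
  2120: Wed (+2)  2121: Thu (+1)  2122: Fri (+1)  2123: Sat (+1)
Sunday years: 2089, 2095, 2101, 2107, 2112, 2118 — 6 in total.

6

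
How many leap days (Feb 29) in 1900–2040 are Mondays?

5

Leap years in 1900–2040: 35 of them.
Feb 29 weekday advances by 5 (mod 7) from one leap year to the next four years later (or differs when a century non-leap intervenes).
Leap-day weekdays: 1904:Mon✓ 1908:Sat 1912:Thu 1916:Tue 1920:Sun 1924:Fri 1928:Wed 1932:Mon✓ 1936:Sat 1940:Thu 1944:Tue 1948:Sun 1952:Fri …(9 more)… 1992:Sat 1996:Thu 2000:Tue 2004:Sun 2008:Fri 2012:Wed 2016:Mon✓ 2020:Sat 2024:Thu 2028:Tue 2032:Sun 2036:Fri 2040:Wed
Monday: 1904, 1932, 1960, 1988, 2016 → 5.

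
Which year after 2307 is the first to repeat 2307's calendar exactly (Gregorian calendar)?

2318

Two years share a calendar iff Jan 1 falls on the same weekday and both are leap or both are common. 2307: Jan 1 is Tuesday, common year.
2308: Jan 1 Wednesday, leap
2309: Jan 1 Friday, common
2310: Jan 1 Saturday, common
2311: Jan 1 Sunday, common
2312: Jan 1 Monday, leap
2313: Jan 1 Wednesday, common
2314: Jan 1 Thursday, common
2315: Jan 1 Friday, common
2316: Jan 1 Saturday, leap
2317: Jan 1 Monday, common
2318: Jan 1 Tuesday, common
2318 matches on both conditions.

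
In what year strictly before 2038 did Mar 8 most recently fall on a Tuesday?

2033

From one year to the next, a fixed date's weekday advances by 1, or by 2 when a Feb 29 lies between the two dates.
2038: March 8 is Monday.
2037: Sunday (−1)
2036: Saturday (−1)
2035: Thursday (−2)
2034: Wednesday (−1)
2033: Tuesday (−1)
Mar 8 falls on a Tuesday in 2033.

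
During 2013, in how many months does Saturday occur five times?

4

A month of length L has five Saturdays iff its first Saturday is on day ≤ L−28 (so day 1–3 in a 31-day month, 1–2 in a 30-day month, day 1 in a leap February).
Checking each month of 2013: Jan starts Tue (31d); Feb starts Fri (28d); Mar starts Fri (31d) ✓; Apr starts Mon (30d); May starts Wed (31d); Jun starts Sat (30d) ✓; Jul starts Mon (31d); Aug starts Thu (31d) ✓; Sep starts Sun (30d); Oct starts Tue (31d); Nov starts Fri (30d) ✓; Dec starts Sun (31d).
Five-Saturday months: March, June, August, November → 4.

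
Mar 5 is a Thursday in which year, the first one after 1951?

1953

From one year to the next, a fixed date's weekday advances by 1, or by 2 when a Feb 29 lies between the two dates.
1951: March 5 is Monday.
1952: Wednesday (+2)
1953: Thursday (+1)
Mar 5 falls on a Thursday in 1953.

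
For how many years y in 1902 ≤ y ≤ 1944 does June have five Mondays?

13

June has 30 days; it has five Mondays when Monday falls among the first (month-length − 28) days — i.e. when June 1 is one of Monday/Sunday.
June 1 by year: 1902:Sun✓ 1903:Mon✓ 1904:Wed 1905:Thu 1906:Fri 1907:Sat 1908:Mon✓ 1909:Tue 1910:Wed 1911:Thu 1912:Sat 1913:Sun✓ 1914:Mon✓ 1915:Tue 1916:Thu …(13 more)… 1930:Sun✓ 1931:Mon✓ 1932:Wed 1933:Thu 1934:Fri 1935:Sat 1936:Mon✓ 1937:Tue 1938:Wed 1939:Thu 1940:Sat 1941:Sun✓ 1942:Mon✓ 1943:Tue 1944:Thu
Years with five Mondays: 1902, 1903, 1908, 1913, 1914, 1919, 1924, 1925, 1930, 1931, 1936, 1941, 1942 → 13.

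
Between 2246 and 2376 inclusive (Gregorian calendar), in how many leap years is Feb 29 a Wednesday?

Leap years in 2246–2376: 32 of them.
Feb 29 weekday advances by 5 (mod 7) from one leap year to the next four years later (or differs when a century non-leap intervenes).
Leap-day weekdays: 2248:Tue 2252:Sun 2256:Fri 2260:Wed✓ 2264:Mon 2268:Sat 2272:Thu 2276:Tue 2280:Sun 2284:Fri 2288:Wed✓ 2292:Mon 2296:Sat …(6 more)… 2328:Wed✓ 2332:Mon 2336:Sat 2340:Thu 2344:Tue 2348:Sun 2352:Fri 2356:Wed✓ 2360:Mon 2364:Sat 2368:Thu 2372:Tue 2376:Sun
Wednesday: 2260, 2288, 2328, 2356 → 4.

4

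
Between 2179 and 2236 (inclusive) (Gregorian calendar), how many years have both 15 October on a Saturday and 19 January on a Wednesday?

6

Check each year's weekday for 15 October and 19 January:
  2179: Fri/Tue  2180: Sun/Wed  2181: Mon/Fri  2182: Tue/Sat  2183: Wed/Sun  2184: Fri/Mon  2185: Sat/Wed ✓  2186: Sun/Thu  2187: Mon/Fri  2188: Wed/Sat  2189: Thu/Mon  2190: Fri/Tue  2191: Sat/Wed ✓  2192: Mon/Thu  …(30 more)…  2223: Wed/Sun  2224: Fri/Mon  2225: Sat/Wed ✓  2226: Sun/Thu  2227: Mon/Fri  2228: Wed/Sat  2229: Thu/Mon  2230: Fri/Tue  2231: Sat/Wed ✓  2232: Mon/Thu  2233: Tue/Sat  2234: Wed/Sun  2235: Thu/Mon  2236: Sat/Tue
Both conditions hold in: 2185, 2191, 2203, 2214, 2225, 2231 — 6.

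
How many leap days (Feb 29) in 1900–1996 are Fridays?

3

Leap years in 1900–1996: 24 of them.
Feb 29 weekday advances by 5 (mod 7) from one leap year to the next four years later (or differs when a century non-leap intervenes).
Leap-day weekdays: 1904:Mon 1908:Sat 1912:Thu 1916:Tue 1920:Sun 1924:Fri✓ 1928:Wed 1932:Mon 1936:Sat 1940:Thu 1944:Tue 1948:Sun 1952:Fri✓ 1956:Wed 1960:Mon 1964:Sat 1968:Thu 1972:Tue 1976:Sun 1980:Fri✓ 1984:Wed 1988:Mon 1992:Sat 1996:Thu
Friday: 1924, 1952, 1980 → 3.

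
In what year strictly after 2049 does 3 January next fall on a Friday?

2053

From one year to the next, a fixed date's weekday advances by 1, or by 2 when a Feb 29 lies between the two dates.
2049: January 3 is Sunday.
2050: Monday (+1)
2051: Tuesday (+1)
2052: Wednesday (+1)
2053: Friday (+2)
3 January falls on a Friday in 2053.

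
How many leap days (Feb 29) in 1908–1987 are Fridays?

Leap years in 1908–1987: 20 of them.
Feb 29 weekday advances by 5 (mod 7) from one leap year to the next four years later (or differs when a century non-leap intervenes).
Leap-day weekdays: 1908:Sat 1912:Thu 1916:Tue 1920:Sun 1924:Fri✓ 1928:Wed 1932:Mon 1936:Sat 1940:Thu 1944:Tue 1948:Sun 1952:Fri✓ 1956:Wed 1960:Mon 1964:Sat 1968:Thu 1972:Tue 1976:Sun 1980:Fri✓ 1984:Wed
Friday: 1924, 1952, 1980 → 3.

3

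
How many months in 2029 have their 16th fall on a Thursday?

Check the 16th of each month of 2029: Jan 16: Tue, Feb 16: Fri, Mar 16: Fri, Apr 16: Mon, May 16: Wed, Jun 16: Sat, Jul 16: Mon, Aug 16: Thu, Sep 16: Sun, Oct 16: Tue, Nov 16: Fri, Dec 16: Sun.
Thursday occurs in August — 1 month.

1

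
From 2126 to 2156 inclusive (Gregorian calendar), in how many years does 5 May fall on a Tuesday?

Track 5 May's weekday year by year (advancing +1, or +2 across a Feb 29):
  2126: Sun  2127: Mon (+1)  2128: Wed (+2)  2129: Thu (+1)  2130: Fri (+1)
  2131: Sat (+1)  2132: Mon (+2)  2133: Tue (+1) ✓  2134: Wed (+1)  2135: Thu (+1)
  2136: Sat (+2)  2137: Sun (+1)  2138: Mon (+1)  2139: Tue (+1) ✓  … (3 more years) …
  2143: Sun (+1)  2144: Tue (+2) ✓  2145: Wed (+1)  2146: Thu (+1)  2147: Fri (+1)
  2148: Sun (+2)  2149: Mon (+1)  2150: Tue (+1) ✓  2151: Wed (+1)  2152: Fri (+2)
  2153: Sat (+1)  2154: Sun (+1)  2155: Mon (+1)  2156: Wed (+2)
Tuesday years: 2133, 2139, 2144, 2150 — 4 in total.

4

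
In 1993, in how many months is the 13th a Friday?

Check the 13th of each month of 1993: Jan 13: Wed, Feb 13: Sat, Mar 13: Sat, Apr 13: Tue, May 13: Thu, Jun 13: Sun, Jul 13: Tue, Aug 13: Fri, Sep 13: Mon, Oct 13: Wed, Nov 13: Sat, Dec 13: Mon.
Friday occurs in August — 1 month.

1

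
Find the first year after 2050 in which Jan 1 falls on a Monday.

Jan 1 advances by 2 weekdays after a leap year and by 1 after a common year.
2050: Jan 1 is Saturday.
2051: Sunday
2052: Monday (leap)
2052 begins on a Monday

2052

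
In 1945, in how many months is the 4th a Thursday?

2

Check the 4th of each month of 1945: Jan 4: Thu, Feb 4: Sun, Mar 4: Sun, Apr 4: Wed, May 4: Fri, Jun 4: Mon, Jul 4: Wed, Aug 4: Sat, Sep 4: Tue, Oct 4: Thu, Nov 4: Sun, Dec 4: Tue.
Thursday occurs in January, October — 2 months.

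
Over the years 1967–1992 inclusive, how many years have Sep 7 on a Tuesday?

Track Sep 7's weekday year by year (advancing +1, or +2 across a Feb 29):
  1967: Thu  1968: Sat (+2)  1969: Sun (+1)  1970: Mon (+1)  1971: Tue (+1) ✓
  1972: Thu (+2)  1973: Fri (+1)  1974: Sat (+1)  1975: Sun (+1)  1976: Tue (+2) ✓
  1977: Wed (+1)  1978: Thu (+1)  1979: Fri (+1)  1980: Sun (+2)  1981: Mon (+1)
  1982: Tue (+1) ✓  1983: Wed (+1)  1984: Fri (+2)  1985: Sat (+1)  1986: Sun (+1)
  1987: Mon (+1)  1988: Wed (+2)  1989: Thu (+1)  1990: Fri (+1)  1991: Sat (+1)
  1992: Mon (+2)
Tuesday years: 1971, 1976, 1982 — 3 in total.

3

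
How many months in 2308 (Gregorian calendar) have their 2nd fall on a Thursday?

Check the 2nd of each month of 2308: Jan 2: Thu, Feb 2: Sun, Mar 2: Mon, Apr 2: Thu, May 2: Sat, Jun 2: Tue, Jul 2: Thu, Aug 2: Sun, Sep 2: Wed, Oct 2: Fri, Nov 2: Mon, Dec 2: Wed.
Thursday occurs in January, April, July — 3 months.

3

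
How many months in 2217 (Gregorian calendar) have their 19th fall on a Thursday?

1

Check the 19th of each month of 2217: Jan 19: Sun, Feb 19: Wed, Mar 19: Wed, Apr 19: Sat, May 19: Mon, Jun 19: Thu, Jul 19: Sat, Aug 19: Tue, Sep 19: Fri, Oct 19: Sun, Nov 19: Wed, Dec 19: Fri.
Thursday occurs in June — 1 month.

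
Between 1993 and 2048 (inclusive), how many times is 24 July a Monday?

Track 24 July's weekday year by year (advancing +1, or +2 across a Feb 29):
  1993: Sat  1994: Sun (+1)  1995: Mon (+1) ✓  1996: Wed (+2)  1997: Thu (+1)
  1998: Fri (+1)  1999: Sat (+1)  2000: Mon (+2) ✓  2001: Tue (+1)  2002: Wed (+1)
  2003: Thu (+1)  2004: Sat (+2)  2005: Sun (+1)  2006: Mon (+1) ✓  … (28 more years) …
  2035: Tue (+1)  2036: Thu (+2)  2037: Fri (+1)  2038: Sat (+1)  2039: Sun (+1)
  2040: Tue (+2)  2041: Wed (+1)  2042: Thu (+1)  2043: Fri (+1)  2044: Sun (+2)
  2045: Mon (+1) ✓  2046: Tue (+1)  2047: Wed (+1)  2048: Fri (+2)
Monday years: 1995, 2000, 2006, 2017, 2023, 2028, 2034, 2045 — 8 in total.

8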